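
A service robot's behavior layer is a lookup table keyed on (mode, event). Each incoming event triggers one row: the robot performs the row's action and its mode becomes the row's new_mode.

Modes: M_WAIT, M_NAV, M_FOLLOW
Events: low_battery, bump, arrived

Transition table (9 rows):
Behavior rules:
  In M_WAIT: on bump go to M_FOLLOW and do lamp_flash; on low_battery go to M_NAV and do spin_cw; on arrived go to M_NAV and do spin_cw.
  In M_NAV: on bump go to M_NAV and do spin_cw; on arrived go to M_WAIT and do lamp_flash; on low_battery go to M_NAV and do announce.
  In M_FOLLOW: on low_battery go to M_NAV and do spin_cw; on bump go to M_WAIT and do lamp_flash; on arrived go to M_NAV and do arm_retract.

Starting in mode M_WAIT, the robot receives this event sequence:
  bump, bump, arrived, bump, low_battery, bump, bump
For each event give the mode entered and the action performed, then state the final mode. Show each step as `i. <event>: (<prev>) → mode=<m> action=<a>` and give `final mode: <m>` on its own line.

1. bump: (M_WAIT) → mode=M_FOLLOW action=lamp_flash
2. bump: (M_FOLLOW) → mode=M_WAIT action=lamp_flash
3. arrived: (M_WAIT) → mode=M_NAV action=spin_cw
4. bump: (M_NAV) → mode=M_NAV action=spin_cw
5. low_battery: (M_NAV) → mode=M_NAV action=announce
6. bump: (M_NAV) → mode=M_NAV action=spin_cw
7. bump: (M_NAV) → mode=M_NAV action=spin_cw

final mode: M_NAV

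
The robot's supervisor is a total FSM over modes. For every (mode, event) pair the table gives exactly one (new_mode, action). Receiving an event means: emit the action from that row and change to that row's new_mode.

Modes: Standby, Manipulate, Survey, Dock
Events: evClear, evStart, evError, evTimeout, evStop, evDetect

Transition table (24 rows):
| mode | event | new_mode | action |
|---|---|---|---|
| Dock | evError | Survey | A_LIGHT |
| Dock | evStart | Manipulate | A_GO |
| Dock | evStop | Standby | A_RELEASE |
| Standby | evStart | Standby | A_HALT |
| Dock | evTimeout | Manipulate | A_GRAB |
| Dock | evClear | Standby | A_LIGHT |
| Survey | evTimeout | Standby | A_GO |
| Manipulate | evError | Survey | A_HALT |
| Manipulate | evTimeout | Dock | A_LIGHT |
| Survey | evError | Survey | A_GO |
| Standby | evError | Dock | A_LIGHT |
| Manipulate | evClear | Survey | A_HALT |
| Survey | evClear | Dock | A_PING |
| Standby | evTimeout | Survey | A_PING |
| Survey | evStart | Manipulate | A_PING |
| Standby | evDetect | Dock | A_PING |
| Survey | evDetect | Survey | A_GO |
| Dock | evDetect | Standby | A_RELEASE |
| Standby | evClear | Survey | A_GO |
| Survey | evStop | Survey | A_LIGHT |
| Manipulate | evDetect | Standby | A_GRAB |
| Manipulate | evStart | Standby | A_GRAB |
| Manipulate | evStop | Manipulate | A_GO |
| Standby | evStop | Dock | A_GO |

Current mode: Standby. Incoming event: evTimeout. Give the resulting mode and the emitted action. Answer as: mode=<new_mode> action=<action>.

mode=Survey action=A_PING

current mode = Standby; filter table to that mode:
  (Standby, evStart) → (Standby, A_HALT)
  (Standby, evError) → (Dock, A_LIGHT)
  (Standby, evTimeout) → (Survey, A_PING)  ← event matches
  (Standby, evDetect) → (Dock, A_PING)
  (Standby, evClear) → (Survey, A_GO)
  (Standby, evStop) → (Dock, A_GO)
event = evTimeout selects (Survey, A_PING)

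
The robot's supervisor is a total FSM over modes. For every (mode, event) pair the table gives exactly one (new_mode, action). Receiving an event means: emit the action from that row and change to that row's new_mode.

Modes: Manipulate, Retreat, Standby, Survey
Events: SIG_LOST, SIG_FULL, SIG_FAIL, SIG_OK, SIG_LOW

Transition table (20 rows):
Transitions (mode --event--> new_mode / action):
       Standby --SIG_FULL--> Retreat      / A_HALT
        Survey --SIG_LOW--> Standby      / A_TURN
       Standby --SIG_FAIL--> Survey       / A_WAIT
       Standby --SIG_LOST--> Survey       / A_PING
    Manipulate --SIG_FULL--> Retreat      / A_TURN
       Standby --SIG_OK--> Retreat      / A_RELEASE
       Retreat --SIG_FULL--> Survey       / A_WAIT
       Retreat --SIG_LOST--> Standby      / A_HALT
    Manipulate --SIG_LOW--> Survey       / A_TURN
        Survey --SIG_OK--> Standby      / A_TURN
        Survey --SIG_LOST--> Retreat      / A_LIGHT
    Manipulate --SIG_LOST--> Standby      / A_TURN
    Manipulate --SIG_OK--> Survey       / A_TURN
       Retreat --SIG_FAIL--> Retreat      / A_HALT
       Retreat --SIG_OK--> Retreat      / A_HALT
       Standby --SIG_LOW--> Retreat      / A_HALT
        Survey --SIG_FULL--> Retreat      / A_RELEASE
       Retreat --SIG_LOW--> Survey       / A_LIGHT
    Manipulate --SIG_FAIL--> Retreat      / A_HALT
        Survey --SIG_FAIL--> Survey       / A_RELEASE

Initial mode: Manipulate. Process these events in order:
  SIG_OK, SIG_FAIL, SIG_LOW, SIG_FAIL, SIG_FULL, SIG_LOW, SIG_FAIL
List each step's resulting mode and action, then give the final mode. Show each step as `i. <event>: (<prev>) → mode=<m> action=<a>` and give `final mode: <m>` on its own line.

final mode: Survey

1. SIG_OK: (Manipulate) → mode=Survey action=A_TURN
2. SIG_FAIL: (Survey) → mode=Survey action=A_RELEASE
3. SIG_LOW: (Survey) → mode=Standby action=A_TURN
4. SIG_FAIL: (Standby) → mode=Survey action=A_WAIT
5. SIG_FULL: (Survey) → mode=Retreat action=A_RELEASE
6. SIG_LOW: (Retreat) → mode=Survey action=A_LIGHT
7. SIG_FAIL: (Survey) → mode=Survey action=A_RELEASE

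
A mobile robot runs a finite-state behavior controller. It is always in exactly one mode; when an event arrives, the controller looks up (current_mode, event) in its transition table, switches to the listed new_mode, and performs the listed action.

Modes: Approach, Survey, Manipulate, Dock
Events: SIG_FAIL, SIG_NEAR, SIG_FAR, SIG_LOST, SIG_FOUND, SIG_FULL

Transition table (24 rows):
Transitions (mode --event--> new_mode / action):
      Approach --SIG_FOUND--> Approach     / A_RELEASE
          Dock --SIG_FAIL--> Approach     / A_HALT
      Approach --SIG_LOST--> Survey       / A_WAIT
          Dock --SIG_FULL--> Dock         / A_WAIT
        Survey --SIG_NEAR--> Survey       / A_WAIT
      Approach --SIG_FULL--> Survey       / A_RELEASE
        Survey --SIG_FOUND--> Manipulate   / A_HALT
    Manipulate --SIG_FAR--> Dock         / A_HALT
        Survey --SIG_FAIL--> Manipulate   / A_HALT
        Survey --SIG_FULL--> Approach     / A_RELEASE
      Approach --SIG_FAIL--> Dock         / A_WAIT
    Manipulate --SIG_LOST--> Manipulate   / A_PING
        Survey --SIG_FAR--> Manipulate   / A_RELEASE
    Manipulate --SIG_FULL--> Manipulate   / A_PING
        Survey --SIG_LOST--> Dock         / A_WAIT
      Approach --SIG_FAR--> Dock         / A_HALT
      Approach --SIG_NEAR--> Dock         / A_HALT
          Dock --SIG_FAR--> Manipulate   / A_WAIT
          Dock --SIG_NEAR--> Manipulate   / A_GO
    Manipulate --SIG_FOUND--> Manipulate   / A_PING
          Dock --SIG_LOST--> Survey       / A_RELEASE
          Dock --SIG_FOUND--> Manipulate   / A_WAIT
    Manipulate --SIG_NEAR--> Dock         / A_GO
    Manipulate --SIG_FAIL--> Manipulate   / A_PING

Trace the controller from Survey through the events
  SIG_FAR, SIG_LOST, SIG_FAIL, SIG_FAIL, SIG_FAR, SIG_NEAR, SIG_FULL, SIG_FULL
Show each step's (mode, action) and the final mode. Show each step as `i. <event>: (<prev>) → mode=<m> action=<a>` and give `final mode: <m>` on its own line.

1. SIG_FAR: (Survey) → mode=Manipulate action=A_RELEASE
2. SIG_LOST: (Manipulate) → mode=Manipulate action=A_PING
3. SIG_FAIL: (Manipulate) → mode=Manipulate action=A_PING
4. SIG_FAIL: (Manipulate) → mode=Manipulate action=A_PING
5. SIG_FAR: (Manipulate) → mode=Dock action=A_HALT
6. SIG_NEAR: (Dock) → mode=Manipulate action=A_GO
7. SIG_FULL: (Manipulate) → mode=Manipulate action=A_PING
8. SIG_FULL: (Manipulate) → mode=Manipulate action=A_PING

final mode: Manipulate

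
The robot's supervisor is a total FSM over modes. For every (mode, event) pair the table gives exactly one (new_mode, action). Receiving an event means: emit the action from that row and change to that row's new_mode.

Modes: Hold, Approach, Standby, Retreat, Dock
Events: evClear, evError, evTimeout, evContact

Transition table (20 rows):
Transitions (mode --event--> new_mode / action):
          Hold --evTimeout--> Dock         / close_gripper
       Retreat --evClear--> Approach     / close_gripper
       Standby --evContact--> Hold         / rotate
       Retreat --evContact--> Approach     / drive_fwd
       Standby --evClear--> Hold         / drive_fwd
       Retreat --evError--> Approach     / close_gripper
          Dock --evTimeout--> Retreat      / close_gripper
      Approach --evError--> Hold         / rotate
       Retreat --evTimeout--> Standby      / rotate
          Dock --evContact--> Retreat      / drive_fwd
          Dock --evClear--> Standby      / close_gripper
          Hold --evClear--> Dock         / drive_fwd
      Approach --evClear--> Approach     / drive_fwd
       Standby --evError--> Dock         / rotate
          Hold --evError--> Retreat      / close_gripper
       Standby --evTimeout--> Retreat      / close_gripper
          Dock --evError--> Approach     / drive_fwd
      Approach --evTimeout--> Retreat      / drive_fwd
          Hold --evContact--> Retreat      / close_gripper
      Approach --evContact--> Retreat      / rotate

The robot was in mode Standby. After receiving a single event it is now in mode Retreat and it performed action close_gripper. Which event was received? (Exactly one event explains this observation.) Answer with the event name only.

try evClear: (Standby, evClear) → (Hold, drive_fwd)
try evError: (Standby, evError) → (Dock, rotate)
try evTimeout: (Standby, evTimeout) → (Retreat, close_gripper)  ← matches
try evContact: (Standby, evContact) → (Hold, rotate)

evTimeout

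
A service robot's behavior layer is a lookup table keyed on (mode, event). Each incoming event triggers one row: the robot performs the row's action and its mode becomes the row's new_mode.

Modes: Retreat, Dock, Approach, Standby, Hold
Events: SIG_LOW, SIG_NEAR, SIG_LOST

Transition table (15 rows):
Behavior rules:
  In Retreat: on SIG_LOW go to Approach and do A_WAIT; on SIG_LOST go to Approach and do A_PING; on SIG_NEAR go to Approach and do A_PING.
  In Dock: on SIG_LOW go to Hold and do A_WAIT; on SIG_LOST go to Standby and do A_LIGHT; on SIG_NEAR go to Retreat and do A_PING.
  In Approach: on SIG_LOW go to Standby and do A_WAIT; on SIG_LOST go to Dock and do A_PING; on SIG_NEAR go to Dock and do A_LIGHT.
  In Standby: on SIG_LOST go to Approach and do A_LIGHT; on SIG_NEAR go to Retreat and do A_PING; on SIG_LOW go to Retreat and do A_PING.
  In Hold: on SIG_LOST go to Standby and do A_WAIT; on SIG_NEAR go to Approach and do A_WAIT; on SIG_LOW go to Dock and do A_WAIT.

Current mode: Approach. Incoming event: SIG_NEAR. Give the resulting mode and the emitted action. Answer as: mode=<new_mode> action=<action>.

mode=Dock action=A_LIGHT

current mode = Approach; filter table to that mode:
  (Approach, SIG_LOW) → (Standby, A_WAIT)
  (Approach, SIG_LOST) → (Dock, A_PING)
  (Approach, SIG_NEAR) → (Dock, A_LIGHT)  ← event matches
event = SIG_NEAR selects (Dock, A_LIGHT)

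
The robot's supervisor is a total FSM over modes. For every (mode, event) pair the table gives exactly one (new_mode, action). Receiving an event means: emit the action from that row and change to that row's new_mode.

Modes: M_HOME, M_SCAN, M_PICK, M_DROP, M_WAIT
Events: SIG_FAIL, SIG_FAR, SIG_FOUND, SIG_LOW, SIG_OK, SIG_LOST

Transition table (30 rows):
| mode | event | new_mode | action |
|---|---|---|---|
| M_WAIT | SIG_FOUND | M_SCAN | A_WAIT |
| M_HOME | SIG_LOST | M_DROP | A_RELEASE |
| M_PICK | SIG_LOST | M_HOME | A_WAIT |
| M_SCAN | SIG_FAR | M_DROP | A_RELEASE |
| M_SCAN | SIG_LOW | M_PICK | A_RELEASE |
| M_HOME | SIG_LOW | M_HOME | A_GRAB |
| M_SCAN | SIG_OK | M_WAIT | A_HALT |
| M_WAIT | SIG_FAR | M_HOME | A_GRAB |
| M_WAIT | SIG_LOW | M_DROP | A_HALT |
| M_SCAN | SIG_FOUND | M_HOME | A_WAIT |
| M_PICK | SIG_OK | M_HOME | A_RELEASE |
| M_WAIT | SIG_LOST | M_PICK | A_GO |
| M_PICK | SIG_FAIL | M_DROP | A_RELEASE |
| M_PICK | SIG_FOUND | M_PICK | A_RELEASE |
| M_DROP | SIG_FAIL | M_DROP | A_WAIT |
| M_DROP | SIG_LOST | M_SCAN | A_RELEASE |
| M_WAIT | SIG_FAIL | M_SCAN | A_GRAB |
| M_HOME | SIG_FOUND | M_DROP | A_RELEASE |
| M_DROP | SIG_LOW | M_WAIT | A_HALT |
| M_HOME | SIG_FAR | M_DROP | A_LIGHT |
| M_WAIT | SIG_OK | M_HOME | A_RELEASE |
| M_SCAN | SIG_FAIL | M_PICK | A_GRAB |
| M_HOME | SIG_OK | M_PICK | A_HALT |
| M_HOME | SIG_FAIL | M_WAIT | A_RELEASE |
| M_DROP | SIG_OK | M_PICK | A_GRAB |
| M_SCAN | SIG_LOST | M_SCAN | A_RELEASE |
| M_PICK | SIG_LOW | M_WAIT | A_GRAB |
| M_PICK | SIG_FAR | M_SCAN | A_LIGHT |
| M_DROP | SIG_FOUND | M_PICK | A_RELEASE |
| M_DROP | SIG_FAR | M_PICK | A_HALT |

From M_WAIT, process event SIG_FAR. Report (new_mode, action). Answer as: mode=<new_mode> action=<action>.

mode=M_HOME action=A_GRAB

current mode = M_WAIT; filter table to that mode:
  (M_WAIT, SIG_FOUND) → (M_SCAN, A_WAIT)
  (M_WAIT, SIG_FAR) → (M_HOME, A_GRAB)  ← event matches
  (M_WAIT, SIG_LOW) → (M_DROP, A_HALT)
  (M_WAIT, SIG_LOST) → (M_PICK, A_GO)
  (M_WAIT, SIG_FAIL) → (M_SCAN, A_GRAB)
  (M_WAIT, SIG_OK) → (M_HOME, A_RELEASE)
event = SIG_FAR selects (M_HOME, A_GRAB)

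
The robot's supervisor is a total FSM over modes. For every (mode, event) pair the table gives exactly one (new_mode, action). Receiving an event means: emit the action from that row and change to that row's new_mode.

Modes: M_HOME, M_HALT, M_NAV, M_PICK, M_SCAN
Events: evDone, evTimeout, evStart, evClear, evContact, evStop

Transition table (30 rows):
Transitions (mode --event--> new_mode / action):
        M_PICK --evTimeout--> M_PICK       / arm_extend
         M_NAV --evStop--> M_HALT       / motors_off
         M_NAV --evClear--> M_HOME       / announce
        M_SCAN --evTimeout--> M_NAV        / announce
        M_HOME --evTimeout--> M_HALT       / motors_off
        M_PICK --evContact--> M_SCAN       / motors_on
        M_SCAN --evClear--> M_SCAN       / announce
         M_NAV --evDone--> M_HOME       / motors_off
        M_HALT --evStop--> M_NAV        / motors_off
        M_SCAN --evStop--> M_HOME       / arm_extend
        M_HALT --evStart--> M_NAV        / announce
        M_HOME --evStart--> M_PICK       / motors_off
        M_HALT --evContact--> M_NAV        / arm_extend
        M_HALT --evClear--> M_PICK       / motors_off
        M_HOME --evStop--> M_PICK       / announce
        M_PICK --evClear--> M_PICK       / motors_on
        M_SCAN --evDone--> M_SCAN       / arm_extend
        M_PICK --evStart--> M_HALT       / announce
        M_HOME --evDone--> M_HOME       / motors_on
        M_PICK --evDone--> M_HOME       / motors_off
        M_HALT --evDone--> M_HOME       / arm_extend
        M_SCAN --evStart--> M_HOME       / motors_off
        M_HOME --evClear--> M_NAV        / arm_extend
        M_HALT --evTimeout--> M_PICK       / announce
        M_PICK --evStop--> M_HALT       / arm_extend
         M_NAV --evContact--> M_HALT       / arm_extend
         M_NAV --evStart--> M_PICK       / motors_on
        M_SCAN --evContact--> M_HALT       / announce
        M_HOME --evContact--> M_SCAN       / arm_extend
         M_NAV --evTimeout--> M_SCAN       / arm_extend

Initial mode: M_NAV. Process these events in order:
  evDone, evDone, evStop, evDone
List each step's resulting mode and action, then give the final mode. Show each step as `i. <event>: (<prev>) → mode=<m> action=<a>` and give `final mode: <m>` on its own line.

final mode: M_HOME

1. evDone: (M_NAV) → mode=M_HOME action=motors_off
2. evDone: (M_HOME) → mode=M_HOME action=motors_on
3. evStop: (M_HOME) → mode=M_PICK action=announce
4. evDone: (M_PICK) → mode=M_HOME action=motors_off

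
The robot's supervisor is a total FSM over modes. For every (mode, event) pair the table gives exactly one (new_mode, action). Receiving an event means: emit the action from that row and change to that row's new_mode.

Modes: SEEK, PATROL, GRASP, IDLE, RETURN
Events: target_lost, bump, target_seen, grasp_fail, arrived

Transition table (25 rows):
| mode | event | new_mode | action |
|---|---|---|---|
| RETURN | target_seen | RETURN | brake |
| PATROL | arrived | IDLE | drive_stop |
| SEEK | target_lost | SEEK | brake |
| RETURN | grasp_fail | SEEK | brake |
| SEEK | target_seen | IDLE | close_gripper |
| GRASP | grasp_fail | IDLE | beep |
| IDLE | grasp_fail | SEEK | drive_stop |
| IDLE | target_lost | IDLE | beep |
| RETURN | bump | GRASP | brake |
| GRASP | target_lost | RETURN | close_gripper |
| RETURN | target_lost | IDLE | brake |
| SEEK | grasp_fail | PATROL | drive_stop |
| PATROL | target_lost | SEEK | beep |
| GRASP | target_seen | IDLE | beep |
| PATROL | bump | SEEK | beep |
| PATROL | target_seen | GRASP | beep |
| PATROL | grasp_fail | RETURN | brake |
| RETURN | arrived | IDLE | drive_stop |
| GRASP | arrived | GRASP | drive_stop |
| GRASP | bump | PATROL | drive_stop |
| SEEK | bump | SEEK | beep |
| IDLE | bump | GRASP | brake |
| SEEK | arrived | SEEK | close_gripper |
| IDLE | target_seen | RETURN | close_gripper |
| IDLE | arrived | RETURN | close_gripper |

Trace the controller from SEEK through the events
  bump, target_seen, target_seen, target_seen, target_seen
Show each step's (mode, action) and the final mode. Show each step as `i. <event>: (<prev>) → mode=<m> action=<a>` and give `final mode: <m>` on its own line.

1. bump: (SEEK) → mode=SEEK action=beep
2. target_seen: (SEEK) → mode=IDLE action=close_gripper
3. target_seen: (IDLE) → mode=RETURN action=close_gripper
4. target_seen: (RETURN) → mode=RETURN action=brake
5. target_seen: (RETURN) → mode=RETURN action=brake

final mode: RETURN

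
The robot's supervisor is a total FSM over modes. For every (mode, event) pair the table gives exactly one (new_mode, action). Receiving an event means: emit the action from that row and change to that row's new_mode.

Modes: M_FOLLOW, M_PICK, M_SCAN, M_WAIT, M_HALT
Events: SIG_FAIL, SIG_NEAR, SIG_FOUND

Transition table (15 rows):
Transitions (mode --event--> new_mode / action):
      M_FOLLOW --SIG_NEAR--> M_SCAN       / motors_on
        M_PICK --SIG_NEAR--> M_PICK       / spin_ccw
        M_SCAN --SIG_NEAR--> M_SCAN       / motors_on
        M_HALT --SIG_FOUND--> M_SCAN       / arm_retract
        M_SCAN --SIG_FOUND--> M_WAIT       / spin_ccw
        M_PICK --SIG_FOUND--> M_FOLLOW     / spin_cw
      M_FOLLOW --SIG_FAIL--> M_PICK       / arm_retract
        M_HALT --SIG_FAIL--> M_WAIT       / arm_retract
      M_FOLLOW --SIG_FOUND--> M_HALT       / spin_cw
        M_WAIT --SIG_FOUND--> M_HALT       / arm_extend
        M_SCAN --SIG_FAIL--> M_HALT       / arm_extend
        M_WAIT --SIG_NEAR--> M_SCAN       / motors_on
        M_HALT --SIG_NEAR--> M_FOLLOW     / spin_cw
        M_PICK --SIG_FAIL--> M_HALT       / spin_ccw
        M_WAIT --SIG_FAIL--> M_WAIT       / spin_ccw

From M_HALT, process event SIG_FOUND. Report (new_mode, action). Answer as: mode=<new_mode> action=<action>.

current mode = M_HALT; filter table to that mode:
  (M_HALT, SIG_FOUND) → (M_SCAN, arm_retract)  ← event matches
  (M_HALT, SIG_FAIL) → (M_WAIT, arm_retract)
  (M_HALT, SIG_NEAR) → (M_FOLLOW, spin_cw)
event = SIG_FOUND selects (M_SCAN, arm_retract)

mode=M_SCAN action=arm_retract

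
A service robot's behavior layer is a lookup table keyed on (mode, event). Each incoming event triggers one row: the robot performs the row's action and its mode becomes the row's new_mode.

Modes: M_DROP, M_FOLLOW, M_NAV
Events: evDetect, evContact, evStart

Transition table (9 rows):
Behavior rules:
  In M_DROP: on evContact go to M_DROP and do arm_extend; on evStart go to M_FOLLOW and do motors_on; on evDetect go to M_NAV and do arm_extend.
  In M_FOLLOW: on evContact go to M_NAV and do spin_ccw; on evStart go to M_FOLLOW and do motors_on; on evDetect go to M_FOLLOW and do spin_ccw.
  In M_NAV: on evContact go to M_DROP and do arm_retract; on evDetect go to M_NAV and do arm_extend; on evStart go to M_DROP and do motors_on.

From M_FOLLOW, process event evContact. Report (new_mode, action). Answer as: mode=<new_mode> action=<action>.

mode=M_NAV action=spin_ccw

current mode = M_FOLLOW; filter table to that mode:
  (M_FOLLOW, evContact) → (M_NAV, spin_ccw)  ← event matches
  (M_FOLLOW, evStart) → (M_FOLLOW, motors_on)
  (M_FOLLOW, evDetect) → (M_FOLLOW, spin_ccw)
event = evContact selects (M_NAV, spin_ccw)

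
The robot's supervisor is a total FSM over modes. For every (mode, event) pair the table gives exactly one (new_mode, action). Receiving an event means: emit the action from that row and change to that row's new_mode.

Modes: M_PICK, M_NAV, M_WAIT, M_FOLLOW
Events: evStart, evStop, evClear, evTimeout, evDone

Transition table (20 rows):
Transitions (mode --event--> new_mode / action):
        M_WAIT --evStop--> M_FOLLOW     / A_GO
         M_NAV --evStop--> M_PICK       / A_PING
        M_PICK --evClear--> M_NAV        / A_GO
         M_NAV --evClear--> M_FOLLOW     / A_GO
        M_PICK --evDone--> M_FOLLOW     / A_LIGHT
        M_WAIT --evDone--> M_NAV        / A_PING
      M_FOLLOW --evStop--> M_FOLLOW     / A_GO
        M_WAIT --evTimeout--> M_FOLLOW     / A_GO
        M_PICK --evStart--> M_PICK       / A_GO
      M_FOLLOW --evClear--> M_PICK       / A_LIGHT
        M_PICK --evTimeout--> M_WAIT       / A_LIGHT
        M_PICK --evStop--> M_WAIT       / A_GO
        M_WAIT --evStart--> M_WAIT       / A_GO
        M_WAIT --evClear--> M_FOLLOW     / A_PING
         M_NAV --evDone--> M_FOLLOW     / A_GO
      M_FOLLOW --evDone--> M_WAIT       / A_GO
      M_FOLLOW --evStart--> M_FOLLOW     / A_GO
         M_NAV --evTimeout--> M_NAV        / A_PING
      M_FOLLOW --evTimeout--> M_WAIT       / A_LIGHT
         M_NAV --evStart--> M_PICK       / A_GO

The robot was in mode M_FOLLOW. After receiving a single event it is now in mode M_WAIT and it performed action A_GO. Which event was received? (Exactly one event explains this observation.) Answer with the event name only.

try evStart: (M_FOLLOW, evStart) → (M_FOLLOW, A_GO)
try evStop: (M_FOLLOW, evStop) → (M_FOLLOW, A_GO)
try evClear: (M_FOLLOW, evClear) → (M_PICK, A_LIGHT)
try evTimeout: (M_FOLLOW, evTimeout) → (M_WAIT, A_LIGHT)
try evDone: (M_FOLLOW, evDone) → (M_WAIT, A_GO)  ← matches

evDone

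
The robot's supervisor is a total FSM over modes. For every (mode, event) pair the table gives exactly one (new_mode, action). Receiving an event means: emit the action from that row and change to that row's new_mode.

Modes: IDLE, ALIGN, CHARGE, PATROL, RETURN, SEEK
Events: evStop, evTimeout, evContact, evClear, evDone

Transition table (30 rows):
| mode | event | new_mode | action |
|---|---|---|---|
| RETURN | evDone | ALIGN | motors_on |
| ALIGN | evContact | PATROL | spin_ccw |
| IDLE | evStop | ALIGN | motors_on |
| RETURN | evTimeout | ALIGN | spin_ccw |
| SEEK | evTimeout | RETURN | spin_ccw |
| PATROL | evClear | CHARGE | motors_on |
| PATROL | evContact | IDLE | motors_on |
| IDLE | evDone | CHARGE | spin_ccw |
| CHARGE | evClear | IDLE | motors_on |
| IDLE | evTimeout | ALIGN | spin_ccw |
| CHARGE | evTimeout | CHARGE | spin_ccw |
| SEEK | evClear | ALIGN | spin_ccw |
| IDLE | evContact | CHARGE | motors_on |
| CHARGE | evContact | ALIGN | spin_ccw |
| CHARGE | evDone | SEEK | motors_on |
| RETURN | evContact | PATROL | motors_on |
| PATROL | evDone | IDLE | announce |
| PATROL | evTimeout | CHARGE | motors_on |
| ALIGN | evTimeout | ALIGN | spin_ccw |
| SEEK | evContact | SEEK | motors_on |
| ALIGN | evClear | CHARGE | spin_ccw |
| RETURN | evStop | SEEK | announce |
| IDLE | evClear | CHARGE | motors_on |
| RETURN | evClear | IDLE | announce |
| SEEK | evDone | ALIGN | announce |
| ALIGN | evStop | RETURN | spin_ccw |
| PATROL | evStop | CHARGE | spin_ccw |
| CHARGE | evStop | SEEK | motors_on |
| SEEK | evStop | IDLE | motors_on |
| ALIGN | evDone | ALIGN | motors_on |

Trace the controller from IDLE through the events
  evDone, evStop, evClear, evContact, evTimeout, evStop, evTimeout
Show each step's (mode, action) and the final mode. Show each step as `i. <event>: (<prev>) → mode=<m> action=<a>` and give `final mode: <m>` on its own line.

1. evDone: (IDLE) → mode=CHARGE action=spin_ccw
2. evStop: (CHARGE) → mode=SEEK action=motors_on
3. evClear: (SEEK) → mode=ALIGN action=spin_ccw
4. evContact: (ALIGN) → mode=PATROL action=spin_ccw
5. evTimeout: (PATROL) → mode=CHARGE action=motors_on
6. evStop: (CHARGE) → mode=SEEK action=motors_on
7. evTimeout: (SEEK) → mode=RETURN action=spin_ccw

final mode: RETURN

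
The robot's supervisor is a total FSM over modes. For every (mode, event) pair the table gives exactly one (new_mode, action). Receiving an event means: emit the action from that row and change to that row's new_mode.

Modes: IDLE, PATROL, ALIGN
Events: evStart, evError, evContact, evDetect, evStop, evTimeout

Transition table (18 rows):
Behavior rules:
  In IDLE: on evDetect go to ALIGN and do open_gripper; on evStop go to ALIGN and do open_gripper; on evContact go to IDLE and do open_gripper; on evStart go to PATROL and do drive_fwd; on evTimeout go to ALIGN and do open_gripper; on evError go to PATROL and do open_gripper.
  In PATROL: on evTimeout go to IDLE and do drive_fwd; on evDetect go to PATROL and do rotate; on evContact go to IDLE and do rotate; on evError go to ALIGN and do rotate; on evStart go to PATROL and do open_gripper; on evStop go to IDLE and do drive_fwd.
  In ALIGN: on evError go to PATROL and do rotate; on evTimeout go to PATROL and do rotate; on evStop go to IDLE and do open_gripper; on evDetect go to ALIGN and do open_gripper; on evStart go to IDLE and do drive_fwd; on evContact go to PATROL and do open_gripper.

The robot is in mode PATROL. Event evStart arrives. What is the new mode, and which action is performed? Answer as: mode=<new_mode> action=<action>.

current mode = PATROL; filter table to that mode:
  (PATROL, evTimeout) → (IDLE, drive_fwd)
  (PATROL, evDetect) → (PATROL, rotate)
  (PATROL, evContact) → (IDLE, rotate)
  (PATROL, evError) → (ALIGN, rotate)
  (PATROL, evStart) → (PATROL, open_gripper)  ← event matches
  (PATROL, evStop) → (IDLE, drive_fwd)
event = evStart selects (PATROL, open_gripper)

mode=PATROL action=open_gripper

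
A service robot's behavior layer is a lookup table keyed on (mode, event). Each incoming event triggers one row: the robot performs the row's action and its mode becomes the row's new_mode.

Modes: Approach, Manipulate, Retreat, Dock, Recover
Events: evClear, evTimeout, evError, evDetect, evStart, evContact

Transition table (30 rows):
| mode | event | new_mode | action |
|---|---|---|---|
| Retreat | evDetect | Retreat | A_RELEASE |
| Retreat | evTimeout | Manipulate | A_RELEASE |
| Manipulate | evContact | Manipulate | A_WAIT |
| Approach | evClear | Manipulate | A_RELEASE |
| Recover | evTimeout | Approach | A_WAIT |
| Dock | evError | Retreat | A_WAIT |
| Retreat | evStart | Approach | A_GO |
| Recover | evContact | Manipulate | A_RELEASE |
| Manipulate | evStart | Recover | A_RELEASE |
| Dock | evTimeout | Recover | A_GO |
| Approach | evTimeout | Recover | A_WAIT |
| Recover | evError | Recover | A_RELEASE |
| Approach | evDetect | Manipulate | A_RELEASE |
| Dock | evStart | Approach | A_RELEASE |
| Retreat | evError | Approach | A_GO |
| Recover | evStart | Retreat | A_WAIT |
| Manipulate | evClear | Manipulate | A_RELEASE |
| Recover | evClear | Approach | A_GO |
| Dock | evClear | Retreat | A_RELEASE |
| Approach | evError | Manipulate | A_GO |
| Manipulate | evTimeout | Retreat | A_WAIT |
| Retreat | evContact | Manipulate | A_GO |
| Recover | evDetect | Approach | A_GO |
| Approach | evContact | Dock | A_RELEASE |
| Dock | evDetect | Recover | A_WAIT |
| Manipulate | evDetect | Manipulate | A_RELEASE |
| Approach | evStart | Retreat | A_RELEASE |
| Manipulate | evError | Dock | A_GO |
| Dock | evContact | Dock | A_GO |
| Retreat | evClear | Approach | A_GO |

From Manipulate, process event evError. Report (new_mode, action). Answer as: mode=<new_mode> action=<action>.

current mode = Manipulate; filter table to that mode:
  (Manipulate, evContact) → (Manipulate, A_WAIT)
  (Manipulate, evStart) → (Recover, A_RELEASE)
  (Manipulate, evClear) → (Manipulate, A_RELEASE)
  (Manipulate, evTimeout) → (Retreat, A_WAIT)
  (Manipulate, evDetect) → (Manipulate, A_RELEASE)
  (Manipulate, evError) → (Dock, A_GO)  ← event matches
event = evError selects (Dock, A_GO)

mode=Dock action=A_GO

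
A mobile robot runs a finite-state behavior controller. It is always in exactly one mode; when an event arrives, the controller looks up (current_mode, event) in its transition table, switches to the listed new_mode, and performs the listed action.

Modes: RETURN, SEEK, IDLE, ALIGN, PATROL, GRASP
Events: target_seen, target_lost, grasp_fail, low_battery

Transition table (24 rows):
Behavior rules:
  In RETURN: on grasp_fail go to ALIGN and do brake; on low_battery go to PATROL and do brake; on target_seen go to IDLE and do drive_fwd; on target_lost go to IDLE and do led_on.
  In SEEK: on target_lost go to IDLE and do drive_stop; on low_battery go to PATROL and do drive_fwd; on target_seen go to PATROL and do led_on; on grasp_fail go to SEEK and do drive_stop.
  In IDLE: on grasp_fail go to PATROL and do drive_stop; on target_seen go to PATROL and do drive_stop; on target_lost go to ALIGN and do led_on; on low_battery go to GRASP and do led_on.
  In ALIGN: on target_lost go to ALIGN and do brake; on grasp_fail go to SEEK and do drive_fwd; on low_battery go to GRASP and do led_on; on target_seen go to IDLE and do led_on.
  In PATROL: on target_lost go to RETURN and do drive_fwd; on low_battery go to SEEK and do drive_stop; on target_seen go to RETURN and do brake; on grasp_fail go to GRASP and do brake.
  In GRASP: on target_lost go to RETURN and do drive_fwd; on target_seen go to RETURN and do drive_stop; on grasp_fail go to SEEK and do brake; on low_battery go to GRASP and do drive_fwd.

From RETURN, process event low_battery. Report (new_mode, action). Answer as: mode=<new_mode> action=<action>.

current mode = RETURN; filter table to that mode:
  (RETURN, grasp_fail) → (ALIGN, brake)
  (RETURN, low_battery) → (PATROL, brake)  ← event matches
  (RETURN, target_seen) → (IDLE, drive_fwd)
  (RETURN, target_lost) → (IDLE, led_on)
event = low_battery selects (PATROL, brake)

mode=PATROL action=brake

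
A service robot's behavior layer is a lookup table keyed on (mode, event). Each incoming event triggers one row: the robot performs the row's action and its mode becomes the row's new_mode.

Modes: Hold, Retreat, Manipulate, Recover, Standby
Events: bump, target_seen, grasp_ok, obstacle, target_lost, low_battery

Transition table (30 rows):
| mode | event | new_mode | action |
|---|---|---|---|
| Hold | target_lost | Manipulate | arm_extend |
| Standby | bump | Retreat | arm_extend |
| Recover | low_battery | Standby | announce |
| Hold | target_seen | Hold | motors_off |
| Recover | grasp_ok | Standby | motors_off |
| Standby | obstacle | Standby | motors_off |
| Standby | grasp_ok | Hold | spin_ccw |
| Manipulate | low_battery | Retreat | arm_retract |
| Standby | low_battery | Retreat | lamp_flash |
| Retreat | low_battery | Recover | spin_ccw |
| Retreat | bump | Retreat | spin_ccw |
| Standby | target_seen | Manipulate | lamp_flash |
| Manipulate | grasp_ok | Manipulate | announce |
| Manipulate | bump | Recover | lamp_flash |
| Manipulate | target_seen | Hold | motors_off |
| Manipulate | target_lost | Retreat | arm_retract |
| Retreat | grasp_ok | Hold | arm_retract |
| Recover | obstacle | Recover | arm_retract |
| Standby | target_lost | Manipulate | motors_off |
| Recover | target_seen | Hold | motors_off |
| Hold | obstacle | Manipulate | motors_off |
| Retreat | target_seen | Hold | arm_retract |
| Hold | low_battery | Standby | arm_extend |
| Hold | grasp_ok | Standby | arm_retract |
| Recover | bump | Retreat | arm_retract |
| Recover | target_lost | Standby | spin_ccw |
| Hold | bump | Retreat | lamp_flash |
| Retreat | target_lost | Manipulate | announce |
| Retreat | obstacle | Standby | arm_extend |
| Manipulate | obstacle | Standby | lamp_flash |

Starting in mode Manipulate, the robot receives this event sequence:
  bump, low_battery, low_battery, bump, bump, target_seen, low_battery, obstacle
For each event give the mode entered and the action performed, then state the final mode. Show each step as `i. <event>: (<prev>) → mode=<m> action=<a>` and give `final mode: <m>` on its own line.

final mode: Standby

1. bump: (Manipulate) → mode=Recover action=lamp_flash
2. low_battery: (Recover) → mode=Standby action=announce
3. low_battery: (Standby) → mode=Retreat action=lamp_flash
4. bump: (Retreat) → mode=Retreat action=spin_ccw
5. bump: (Retreat) → mode=Retreat action=spin_ccw
6. target_seen: (Retreat) → mode=Hold action=arm_retract
7. low_battery: (Hold) → mode=Standby action=arm_extend
8. obstacle: (Standby) → mode=Standby action=motors_off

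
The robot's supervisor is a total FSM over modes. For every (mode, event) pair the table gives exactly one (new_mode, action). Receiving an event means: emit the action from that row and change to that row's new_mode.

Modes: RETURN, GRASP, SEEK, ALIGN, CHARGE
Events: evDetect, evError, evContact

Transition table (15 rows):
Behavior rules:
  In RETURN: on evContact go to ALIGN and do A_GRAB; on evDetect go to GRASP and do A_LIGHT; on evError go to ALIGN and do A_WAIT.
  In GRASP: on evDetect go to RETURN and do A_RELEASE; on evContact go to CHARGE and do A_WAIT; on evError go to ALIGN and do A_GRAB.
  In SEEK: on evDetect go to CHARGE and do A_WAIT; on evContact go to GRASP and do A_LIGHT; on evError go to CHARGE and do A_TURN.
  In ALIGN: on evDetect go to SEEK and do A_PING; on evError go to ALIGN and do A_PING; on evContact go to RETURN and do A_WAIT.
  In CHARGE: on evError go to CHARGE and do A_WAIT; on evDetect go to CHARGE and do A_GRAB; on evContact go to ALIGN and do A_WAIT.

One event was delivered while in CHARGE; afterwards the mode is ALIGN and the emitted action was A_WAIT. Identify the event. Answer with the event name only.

evContact

try evDetect: (CHARGE, evDetect) → (CHARGE, A_GRAB)
try evError: (CHARGE, evError) → (CHARGE, A_WAIT)
try evContact: (CHARGE, evContact) → (ALIGN, A_WAIT)  ← matches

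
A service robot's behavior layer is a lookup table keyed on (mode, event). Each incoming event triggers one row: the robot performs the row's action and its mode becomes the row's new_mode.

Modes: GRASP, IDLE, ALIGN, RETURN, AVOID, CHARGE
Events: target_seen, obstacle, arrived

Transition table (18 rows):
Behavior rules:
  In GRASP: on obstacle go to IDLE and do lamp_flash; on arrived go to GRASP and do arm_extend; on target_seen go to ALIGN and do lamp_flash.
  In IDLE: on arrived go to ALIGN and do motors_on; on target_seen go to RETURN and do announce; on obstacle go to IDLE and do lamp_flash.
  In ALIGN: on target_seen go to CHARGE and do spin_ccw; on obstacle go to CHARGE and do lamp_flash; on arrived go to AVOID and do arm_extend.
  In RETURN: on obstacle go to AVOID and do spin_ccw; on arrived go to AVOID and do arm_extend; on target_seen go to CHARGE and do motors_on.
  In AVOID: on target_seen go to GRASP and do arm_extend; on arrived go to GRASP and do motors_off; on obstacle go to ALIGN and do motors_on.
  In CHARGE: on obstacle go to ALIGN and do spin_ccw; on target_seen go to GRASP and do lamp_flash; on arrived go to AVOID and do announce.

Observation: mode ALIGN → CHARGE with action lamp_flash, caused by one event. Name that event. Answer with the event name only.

try target_seen: (ALIGN, target_seen) → (CHARGE, spin_ccw)
try obstacle: (ALIGN, obstacle) → (CHARGE, lamp_flash)  ← matches
try arrived: (ALIGN, arrived) → (AVOID, arm_extend)

obstacle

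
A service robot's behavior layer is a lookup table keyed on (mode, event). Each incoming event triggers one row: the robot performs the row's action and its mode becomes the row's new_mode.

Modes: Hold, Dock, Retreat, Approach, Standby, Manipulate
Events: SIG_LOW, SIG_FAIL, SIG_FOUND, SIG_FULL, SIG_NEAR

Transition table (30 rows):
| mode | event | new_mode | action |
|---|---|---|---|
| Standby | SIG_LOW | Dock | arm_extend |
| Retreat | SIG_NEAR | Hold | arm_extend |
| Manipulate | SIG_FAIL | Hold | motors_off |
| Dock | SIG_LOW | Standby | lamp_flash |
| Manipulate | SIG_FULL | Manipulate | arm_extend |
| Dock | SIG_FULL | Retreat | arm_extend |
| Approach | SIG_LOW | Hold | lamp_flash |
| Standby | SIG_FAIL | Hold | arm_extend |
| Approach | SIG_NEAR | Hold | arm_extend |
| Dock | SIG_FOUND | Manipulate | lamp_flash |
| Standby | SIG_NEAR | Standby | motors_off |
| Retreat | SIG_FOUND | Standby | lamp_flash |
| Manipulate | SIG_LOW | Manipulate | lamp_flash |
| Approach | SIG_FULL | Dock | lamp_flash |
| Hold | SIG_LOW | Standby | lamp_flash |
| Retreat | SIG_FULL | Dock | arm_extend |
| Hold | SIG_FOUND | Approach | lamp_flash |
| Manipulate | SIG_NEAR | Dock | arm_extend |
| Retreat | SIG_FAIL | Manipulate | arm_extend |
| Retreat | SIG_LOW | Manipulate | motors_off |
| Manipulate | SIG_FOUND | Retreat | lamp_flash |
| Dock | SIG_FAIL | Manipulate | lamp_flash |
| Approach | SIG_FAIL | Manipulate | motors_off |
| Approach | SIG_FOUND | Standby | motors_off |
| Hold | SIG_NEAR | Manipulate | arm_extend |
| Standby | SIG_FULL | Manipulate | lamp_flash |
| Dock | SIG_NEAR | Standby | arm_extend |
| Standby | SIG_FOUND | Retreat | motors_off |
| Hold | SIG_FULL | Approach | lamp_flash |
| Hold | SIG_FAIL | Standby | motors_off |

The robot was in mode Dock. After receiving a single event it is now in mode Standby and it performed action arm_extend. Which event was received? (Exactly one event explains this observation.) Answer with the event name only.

SIG_NEAR

try SIG_LOW: (Dock, SIG_LOW) → (Standby, lamp_flash)
try SIG_FAIL: (Dock, SIG_FAIL) → (Manipulate, lamp_flash)
try SIG_FOUND: (Dock, SIG_FOUND) → (Manipulate, lamp_flash)
try SIG_FULL: (Dock, SIG_FULL) → (Retreat, arm_extend)
try SIG_NEAR: (Dock, SIG_NEAR) → (Standby, arm_extend)  ← matches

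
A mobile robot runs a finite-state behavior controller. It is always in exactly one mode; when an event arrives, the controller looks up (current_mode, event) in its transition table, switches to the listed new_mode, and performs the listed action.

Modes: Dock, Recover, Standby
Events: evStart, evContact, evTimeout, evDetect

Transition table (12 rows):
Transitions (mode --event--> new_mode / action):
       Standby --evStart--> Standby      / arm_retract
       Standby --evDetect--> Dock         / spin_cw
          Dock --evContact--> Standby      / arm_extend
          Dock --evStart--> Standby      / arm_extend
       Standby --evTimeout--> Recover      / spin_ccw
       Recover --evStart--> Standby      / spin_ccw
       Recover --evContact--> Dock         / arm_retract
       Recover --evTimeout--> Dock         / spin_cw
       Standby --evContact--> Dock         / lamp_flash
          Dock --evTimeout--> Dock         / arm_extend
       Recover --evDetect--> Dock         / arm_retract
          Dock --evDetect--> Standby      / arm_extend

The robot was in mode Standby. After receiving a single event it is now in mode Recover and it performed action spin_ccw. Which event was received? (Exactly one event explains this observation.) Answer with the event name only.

try evStart: (Standby, evStart) → (Standby, arm_retract)
try evContact: (Standby, evContact) → (Dock, lamp_flash)
try evTimeout: (Standby, evTimeout) → (Recover, spin_ccw)  ← matches
try evDetect: (Standby, evDetect) → (Dock, spin_cw)

evTimeout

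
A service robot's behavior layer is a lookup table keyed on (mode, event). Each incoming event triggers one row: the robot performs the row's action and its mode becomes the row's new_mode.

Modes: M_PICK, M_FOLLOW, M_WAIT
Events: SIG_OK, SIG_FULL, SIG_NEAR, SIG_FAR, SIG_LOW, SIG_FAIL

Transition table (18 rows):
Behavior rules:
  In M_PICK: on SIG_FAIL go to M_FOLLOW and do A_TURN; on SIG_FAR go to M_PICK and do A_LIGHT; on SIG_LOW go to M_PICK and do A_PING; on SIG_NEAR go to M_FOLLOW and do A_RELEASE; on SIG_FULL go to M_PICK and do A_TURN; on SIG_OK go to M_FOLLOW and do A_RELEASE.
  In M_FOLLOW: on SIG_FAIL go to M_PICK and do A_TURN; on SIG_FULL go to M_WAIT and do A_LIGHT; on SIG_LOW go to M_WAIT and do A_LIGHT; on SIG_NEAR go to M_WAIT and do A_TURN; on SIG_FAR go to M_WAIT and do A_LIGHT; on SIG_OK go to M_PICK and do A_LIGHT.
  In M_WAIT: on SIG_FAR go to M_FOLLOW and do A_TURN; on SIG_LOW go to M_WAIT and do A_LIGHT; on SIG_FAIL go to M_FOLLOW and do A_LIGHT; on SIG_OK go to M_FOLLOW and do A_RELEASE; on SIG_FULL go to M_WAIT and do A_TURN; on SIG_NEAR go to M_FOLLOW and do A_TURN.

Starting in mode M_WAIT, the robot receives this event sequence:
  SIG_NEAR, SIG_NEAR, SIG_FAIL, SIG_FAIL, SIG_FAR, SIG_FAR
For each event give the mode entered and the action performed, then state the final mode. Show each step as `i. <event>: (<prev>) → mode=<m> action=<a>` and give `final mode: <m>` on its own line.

1. SIG_NEAR: (M_WAIT) → mode=M_FOLLOW action=A_TURN
2. SIG_NEAR: (M_FOLLOW) → mode=M_WAIT action=A_TURN
3. SIG_FAIL: (M_WAIT) → mode=M_FOLLOW action=A_LIGHT
4. SIG_FAIL: (M_FOLLOW) → mode=M_PICK action=A_TURN
5. SIG_FAR: (M_PICK) → mode=M_PICK action=A_LIGHT
6. SIG_FAR: (M_PICK) → mode=M_PICK action=A_LIGHT

final mode: M_PICK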